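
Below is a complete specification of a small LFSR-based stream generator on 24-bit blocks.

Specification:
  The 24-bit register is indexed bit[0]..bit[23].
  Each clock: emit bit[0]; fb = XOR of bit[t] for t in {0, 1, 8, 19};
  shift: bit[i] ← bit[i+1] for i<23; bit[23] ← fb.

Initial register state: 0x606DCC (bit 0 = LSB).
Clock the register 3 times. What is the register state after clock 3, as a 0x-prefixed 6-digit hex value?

0x6C0DB9

reg_0 = 0x606DCC
clock 1: out=0, reg = 0xB036E6
clock 2: out=0, reg = 0xD81B73
clock 3: out=1, reg = 0x6C0DB9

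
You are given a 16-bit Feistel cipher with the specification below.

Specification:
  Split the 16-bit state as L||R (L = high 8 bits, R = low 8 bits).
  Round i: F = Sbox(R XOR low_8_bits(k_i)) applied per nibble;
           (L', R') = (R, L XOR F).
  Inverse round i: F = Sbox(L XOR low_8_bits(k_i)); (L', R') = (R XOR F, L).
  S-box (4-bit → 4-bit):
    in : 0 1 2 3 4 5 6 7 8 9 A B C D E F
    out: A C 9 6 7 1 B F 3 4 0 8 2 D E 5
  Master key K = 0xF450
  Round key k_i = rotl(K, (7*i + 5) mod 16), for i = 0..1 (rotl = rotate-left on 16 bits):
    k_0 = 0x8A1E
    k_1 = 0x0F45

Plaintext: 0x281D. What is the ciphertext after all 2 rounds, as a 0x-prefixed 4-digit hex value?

s_0 = plaintext = 0x281D
s_1 = Round(s_0, k_0) = 0x1D8E
s_2 = Round(s_1, k_1) = 0x8E35

0x8E35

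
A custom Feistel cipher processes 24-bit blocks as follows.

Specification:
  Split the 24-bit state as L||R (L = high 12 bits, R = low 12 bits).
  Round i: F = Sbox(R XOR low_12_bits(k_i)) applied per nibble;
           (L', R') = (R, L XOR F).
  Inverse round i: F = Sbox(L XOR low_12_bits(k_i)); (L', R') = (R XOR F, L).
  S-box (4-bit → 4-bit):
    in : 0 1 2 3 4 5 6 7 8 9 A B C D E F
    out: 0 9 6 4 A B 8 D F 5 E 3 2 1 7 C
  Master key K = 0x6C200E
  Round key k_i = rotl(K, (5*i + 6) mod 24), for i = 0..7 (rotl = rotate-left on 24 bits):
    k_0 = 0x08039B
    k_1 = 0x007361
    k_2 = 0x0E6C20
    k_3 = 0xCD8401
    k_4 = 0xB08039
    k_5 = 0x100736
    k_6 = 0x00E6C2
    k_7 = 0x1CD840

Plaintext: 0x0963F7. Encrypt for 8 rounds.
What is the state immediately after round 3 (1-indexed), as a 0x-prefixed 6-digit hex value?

0x72C316

s_0 = plaintext = 0x0963F7
s_1 = Round(s_0, k_0) = 0x3F7014
s_2 = Round(s_1, k_1) = 0x01472C
s_3 = Round(s_2, k_2) = 0x72C316
s_4 = Round(s_3, k_3) = 0x316AB1
s_5 = Round(s_4, k_4) = 0xAB1DE9
s_6 = Round(s_5, k_5) = 0xDE94AD
s_7 = Round(s_6, k_6) = 0x4ADB65
s_8 = Round(s_7, k_7) = 0xB650C6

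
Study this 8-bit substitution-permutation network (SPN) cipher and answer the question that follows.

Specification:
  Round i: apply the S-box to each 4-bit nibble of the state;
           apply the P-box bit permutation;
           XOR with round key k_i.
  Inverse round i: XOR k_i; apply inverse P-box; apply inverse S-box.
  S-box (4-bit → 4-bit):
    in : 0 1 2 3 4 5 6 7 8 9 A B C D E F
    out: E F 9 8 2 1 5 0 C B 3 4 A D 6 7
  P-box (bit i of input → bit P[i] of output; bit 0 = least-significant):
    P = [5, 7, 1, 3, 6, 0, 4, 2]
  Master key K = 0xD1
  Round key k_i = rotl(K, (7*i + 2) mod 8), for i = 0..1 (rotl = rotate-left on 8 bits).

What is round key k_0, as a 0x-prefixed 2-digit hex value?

K = 0xD1
k_0 = rotl(K, (7*0+2) mod 8) = rotl(K, 2) = 0x47

0x47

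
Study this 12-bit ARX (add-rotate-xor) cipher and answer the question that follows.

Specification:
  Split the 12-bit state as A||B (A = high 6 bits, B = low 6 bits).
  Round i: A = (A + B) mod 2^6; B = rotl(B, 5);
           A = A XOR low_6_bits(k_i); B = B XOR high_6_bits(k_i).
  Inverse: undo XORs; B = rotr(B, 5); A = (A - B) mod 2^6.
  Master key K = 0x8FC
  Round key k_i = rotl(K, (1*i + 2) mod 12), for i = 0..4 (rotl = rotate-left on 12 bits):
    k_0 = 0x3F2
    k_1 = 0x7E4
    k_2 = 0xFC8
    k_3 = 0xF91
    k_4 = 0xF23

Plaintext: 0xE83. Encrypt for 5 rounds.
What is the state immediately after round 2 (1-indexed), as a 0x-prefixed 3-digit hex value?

0x648

s_0 = plaintext = 0xE83
s_1 = Round(s_0, k_0) = 0x3EE
s_2 = Round(s_1, k_1) = 0x648
s_3 = Round(s_2, k_2) = 0xA7B
s_4 = Round(s_3, k_3) = 0xD43
s_5 = Round(s_4, k_4) = 0x6DD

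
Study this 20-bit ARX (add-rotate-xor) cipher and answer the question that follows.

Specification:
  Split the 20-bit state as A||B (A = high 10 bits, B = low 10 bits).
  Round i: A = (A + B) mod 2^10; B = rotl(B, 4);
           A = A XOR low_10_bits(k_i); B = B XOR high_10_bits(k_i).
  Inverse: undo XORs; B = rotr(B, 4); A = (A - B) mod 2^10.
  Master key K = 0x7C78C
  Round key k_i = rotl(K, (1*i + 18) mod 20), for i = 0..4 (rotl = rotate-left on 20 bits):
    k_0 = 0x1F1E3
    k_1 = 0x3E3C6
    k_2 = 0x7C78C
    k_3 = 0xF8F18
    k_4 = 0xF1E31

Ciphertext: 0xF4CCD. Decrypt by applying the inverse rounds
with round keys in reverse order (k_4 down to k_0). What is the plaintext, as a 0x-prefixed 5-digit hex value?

s_0 = ciphertext = 0xF4CCD
s_1 = InvRound(s_0, k_4) = 0xCCAB0
s_2 = InvRound(s_1, k_3) = 0xD54D5
s_3 = InvRound(s_2, k_2) = 0xF1D12
s_4 = InvRound(s_3, k_1) = 0x58E9E
s_5 = InvRound(s_4, k_0) = 0xF48AE

0xF48AE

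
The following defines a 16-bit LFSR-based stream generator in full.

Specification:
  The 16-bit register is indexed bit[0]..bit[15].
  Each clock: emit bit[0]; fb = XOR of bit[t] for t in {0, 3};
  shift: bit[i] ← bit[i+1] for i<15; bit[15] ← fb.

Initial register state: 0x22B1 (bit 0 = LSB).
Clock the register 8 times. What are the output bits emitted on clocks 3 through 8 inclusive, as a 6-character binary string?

reg_0 = 0x22B1
clock 1: out=1, reg = 0x9158
clock 2: out=0, reg = 0xC8AC
clock 3: out=0, reg = 0xE456
clock 4: out=0, reg = 0x722B
clock 5: out=1, reg = 0x3915
clock 6: out=1, reg = 0x9C8A
clock 7: out=0, reg = 0xCE45
clock 8: out=1, reg = 0xE722

001101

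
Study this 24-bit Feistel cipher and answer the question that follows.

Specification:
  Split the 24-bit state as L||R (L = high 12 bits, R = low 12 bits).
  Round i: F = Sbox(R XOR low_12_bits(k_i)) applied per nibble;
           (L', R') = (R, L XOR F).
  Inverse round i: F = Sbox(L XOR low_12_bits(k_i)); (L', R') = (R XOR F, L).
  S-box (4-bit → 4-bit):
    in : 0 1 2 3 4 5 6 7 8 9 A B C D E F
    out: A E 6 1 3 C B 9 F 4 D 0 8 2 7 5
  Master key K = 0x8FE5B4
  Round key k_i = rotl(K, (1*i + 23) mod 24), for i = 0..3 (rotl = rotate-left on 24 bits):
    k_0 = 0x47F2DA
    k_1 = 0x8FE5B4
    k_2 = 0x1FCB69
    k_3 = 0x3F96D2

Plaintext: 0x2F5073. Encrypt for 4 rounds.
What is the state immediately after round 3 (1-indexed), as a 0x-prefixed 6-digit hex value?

0xE3F8EA

s_0 = plaintext = 0x2F5073
s_1 = Round(s_0, k_0) = 0x073421
s_2 = Round(s_1, k_1) = 0x421E3F
s_3 = Round(s_2, k_2) = 0xE3F8EA
s_4 = Round(s_3, k_3) = 0x8EA920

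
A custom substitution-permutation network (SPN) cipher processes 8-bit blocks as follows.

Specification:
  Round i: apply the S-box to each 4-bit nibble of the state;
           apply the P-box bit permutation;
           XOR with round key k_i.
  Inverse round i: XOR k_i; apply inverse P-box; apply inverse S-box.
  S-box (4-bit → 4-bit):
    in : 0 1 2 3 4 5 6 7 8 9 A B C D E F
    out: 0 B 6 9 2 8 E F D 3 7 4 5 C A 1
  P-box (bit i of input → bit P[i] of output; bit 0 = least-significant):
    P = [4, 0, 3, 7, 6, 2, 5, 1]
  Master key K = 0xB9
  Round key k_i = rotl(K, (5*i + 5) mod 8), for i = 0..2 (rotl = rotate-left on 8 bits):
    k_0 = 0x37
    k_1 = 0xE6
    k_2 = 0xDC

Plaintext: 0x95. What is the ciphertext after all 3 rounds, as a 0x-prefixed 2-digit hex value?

s_0 = plaintext = 0x95
s_1 = Round(s_0, k_0) = 0xF3
s_2 = Round(s_1, k_1) = 0x36
s_3 = Round(s_2, k_2) = 0x17

0x17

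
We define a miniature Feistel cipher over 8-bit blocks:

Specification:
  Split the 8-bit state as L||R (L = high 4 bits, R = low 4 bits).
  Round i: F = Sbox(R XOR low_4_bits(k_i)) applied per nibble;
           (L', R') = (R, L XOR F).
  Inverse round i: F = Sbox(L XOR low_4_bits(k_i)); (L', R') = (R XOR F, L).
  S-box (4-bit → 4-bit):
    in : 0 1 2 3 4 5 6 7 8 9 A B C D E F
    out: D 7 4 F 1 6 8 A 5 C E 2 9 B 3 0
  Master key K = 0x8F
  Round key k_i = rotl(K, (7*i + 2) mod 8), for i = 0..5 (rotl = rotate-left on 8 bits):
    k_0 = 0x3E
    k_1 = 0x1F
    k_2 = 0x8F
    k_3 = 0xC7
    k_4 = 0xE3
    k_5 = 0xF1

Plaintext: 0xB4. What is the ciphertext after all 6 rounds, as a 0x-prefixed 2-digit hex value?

0x61

s_0 = plaintext = 0xB4
s_1 = Round(s_0, k_0) = 0x45
s_2 = Round(s_1, k_1) = 0x5A
s_3 = Round(s_2, k_2) = 0xA3
s_4 = Round(s_3, k_3) = 0x3B
s_5 = Round(s_4, k_4) = 0xB6
s_6 = Round(s_5, k_5) = 0x61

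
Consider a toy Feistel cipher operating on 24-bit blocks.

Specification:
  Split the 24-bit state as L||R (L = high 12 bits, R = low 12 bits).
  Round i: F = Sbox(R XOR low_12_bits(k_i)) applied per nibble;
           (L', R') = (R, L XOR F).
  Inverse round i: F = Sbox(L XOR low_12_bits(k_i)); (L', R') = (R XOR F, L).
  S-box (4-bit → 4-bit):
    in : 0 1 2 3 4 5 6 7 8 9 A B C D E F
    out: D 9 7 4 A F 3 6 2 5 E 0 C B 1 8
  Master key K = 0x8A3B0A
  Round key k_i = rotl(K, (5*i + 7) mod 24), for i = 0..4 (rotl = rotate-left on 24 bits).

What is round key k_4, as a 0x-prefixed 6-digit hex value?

0x51D854

K = 0x8A3B0A
k_0 = rotl(K, (5*0+7) mod 24) = rotl(K, 7) = 0x1D8545
k_1 = rotl(K, (5*1+7) mod 24) = rotl(K, 12) = 0xB0A8A3
k_2 = rotl(K, (5*2+7) mod 24) = rotl(K, 17) = 0x151476
k_3 = rotl(K, (5*3+7) mod 24) = rotl(K, 22) = 0xA28EC2
k_4 = rotl(K, (5*4+7) mod 24) = rotl(K, 3) = 0x51D854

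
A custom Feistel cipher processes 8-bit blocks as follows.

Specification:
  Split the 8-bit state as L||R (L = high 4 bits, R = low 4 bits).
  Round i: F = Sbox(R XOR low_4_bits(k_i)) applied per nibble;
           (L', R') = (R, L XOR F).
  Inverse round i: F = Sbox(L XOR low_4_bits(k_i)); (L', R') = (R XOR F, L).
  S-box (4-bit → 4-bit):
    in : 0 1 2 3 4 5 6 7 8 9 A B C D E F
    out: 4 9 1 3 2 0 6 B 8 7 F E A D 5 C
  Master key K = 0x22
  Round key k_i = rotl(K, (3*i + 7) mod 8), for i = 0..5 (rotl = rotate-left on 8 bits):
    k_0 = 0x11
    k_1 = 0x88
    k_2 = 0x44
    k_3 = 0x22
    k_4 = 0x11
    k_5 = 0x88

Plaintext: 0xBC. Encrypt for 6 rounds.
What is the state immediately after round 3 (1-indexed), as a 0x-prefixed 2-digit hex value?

s_0 = plaintext = 0xBC
s_1 = Round(s_0, k_0) = 0xC6
s_2 = Round(s_1, k_1) = 0x69
s_3 = Round(s_2, k_2) = 0x9B
s_4 = Round(s_3, k_3) = 0xBE
s_5 = Round(s_4, k_4) = 0xE7
s_6 = Round(s_5, k_5) = 0x72

0x9B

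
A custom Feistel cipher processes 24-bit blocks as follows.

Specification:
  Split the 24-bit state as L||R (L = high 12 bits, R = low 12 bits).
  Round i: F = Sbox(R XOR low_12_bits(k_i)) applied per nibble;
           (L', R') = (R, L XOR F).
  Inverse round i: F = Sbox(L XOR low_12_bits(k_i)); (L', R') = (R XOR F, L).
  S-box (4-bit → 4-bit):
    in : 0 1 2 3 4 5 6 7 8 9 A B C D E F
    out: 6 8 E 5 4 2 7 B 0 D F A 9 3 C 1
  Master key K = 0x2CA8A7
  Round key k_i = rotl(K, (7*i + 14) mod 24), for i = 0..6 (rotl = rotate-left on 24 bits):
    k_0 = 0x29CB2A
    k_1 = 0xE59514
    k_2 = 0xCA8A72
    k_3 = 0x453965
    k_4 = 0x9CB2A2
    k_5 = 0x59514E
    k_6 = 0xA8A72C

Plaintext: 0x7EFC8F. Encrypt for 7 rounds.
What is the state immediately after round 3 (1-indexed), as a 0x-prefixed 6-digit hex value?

s_0 = plaintext = 0x7EFC8F
s_1 = Round(s_0, k_0) = 0xC8FC1D
s_2 = Round(s_1, k_1) = 0xC1D1E2
s_3 = Round(s_2, k_2) = 0x1E26CB
s_4 = Round(s_3, k_3) = 0x6CB01E
s_5 = Round(s_4, k_4) = 0x01E862
s_6 = Round(s_5, k_5) = 0x862DF7
s_7 = Round(s_6, k_6) = 0xDF7758

0x1E26CB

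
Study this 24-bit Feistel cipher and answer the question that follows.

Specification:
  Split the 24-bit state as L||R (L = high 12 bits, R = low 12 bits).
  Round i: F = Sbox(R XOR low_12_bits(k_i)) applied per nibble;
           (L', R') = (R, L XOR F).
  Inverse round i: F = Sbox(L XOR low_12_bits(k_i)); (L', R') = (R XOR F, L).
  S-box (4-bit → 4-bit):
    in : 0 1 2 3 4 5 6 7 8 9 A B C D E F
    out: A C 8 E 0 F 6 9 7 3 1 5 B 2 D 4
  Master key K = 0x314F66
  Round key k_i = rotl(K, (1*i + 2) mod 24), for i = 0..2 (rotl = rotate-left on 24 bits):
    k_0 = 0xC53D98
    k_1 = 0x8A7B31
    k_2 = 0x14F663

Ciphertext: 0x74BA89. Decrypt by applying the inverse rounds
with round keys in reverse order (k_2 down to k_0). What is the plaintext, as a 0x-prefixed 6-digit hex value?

0x1E75AF

s_0 = ciphertext = 0x74BA89
s_1 = InvRound(s_0, k_2) = 0x60E74B
s_2 = InvRound(s_1, k_1) = 0x5AF60E
s_3 = InvRound(s_2, k_0) = 0x1E75AF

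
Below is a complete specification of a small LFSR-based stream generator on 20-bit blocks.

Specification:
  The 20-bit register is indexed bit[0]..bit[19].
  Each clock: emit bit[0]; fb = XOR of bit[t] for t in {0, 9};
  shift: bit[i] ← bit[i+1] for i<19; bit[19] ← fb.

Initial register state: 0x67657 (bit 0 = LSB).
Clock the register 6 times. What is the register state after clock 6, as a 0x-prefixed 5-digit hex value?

reg_0 = 0x67657
clock 1: out=1, reg = 0x33B2B
clock 2: out=1, reg = 0x19D95
clock 3: out=1, reg = 0x8CECA
clock 4: out=0, reg = 0xC6765
clock 5: out=1, reg = 0x633B2
clock 6: out=0, reg = 0xB19D9

0xB19D9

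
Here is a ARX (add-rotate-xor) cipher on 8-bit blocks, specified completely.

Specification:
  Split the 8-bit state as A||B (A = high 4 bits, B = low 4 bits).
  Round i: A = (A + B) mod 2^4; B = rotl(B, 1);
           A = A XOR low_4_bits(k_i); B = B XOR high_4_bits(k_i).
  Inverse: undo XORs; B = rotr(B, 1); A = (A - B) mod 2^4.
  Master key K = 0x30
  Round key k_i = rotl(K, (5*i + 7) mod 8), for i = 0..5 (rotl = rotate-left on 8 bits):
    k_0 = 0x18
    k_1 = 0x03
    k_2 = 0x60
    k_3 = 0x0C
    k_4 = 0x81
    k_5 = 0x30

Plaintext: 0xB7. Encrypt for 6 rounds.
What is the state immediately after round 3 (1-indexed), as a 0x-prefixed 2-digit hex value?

s_0 = plaintext = 0xB7
s_1 = Round(s_0, k_0) = 0xAF
s_2 = Round(s_1, k_1) = 0xAF
s_3 = Round(s_2, k_2) = 0x99
s_4 = Round(s_3, k_3) = 0xE3
s_5 = Round(s_4, k_4) = 0x0E
s_6 = Round(s_5, k_5) = 0xEE

0x99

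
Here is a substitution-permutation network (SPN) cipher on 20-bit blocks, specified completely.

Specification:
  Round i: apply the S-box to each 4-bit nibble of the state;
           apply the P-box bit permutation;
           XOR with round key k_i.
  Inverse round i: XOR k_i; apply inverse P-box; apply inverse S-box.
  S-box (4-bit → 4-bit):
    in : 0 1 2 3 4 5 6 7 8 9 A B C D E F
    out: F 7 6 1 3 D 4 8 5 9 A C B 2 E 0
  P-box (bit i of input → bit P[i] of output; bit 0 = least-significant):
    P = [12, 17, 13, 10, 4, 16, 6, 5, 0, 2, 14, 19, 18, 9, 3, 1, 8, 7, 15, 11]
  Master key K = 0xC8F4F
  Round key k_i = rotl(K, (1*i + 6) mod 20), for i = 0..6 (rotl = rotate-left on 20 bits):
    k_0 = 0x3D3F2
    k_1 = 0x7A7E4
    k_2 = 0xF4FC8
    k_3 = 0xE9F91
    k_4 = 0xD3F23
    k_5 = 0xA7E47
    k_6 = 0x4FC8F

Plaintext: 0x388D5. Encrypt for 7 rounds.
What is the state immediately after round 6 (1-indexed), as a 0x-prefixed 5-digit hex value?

s_0 = plaintext = 0x388D5
s_1 = Round(s_0, k_0) = 0x6A6FB
s_2 = Round(s_1, k_1) = 0x741E6
s_3 = Round(s_2, k_2) = 0xA25AD
s_4 = Round(s_3, k_3) = 0x5D538
s_5 = Round(s_4, k_4) = 0x5C432
s_6 = Round(s_5, k_5) = 0xCD550
s_7 = Round(s_6, k_6) = 0xE837E

0xCD550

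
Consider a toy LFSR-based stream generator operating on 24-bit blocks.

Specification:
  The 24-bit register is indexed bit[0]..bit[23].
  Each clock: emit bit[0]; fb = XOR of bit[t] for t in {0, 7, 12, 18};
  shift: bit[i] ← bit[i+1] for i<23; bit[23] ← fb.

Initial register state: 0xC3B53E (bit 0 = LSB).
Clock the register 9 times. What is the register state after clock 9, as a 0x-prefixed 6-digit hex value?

reg_0 = 0xC3B53E
clock 1: out=0, reg = 0xE1DA9F
clock 2: out=1, reg = 0xF0ED4F
clock 3: out=1, reg = 0xF876A7
clock 4: out=1, reg = 0xFC3B53
clock 5: out=1, reg = 0xFE1DA9
clock 6: out=1, reg = 0x7F0ED4
clock 7: out=0, reg = 0x3F876A
clock 8: out=0, reg = 0x9FC3B5
clock 9: out=1, reg = 0xCFE1DA

0xCFE1DA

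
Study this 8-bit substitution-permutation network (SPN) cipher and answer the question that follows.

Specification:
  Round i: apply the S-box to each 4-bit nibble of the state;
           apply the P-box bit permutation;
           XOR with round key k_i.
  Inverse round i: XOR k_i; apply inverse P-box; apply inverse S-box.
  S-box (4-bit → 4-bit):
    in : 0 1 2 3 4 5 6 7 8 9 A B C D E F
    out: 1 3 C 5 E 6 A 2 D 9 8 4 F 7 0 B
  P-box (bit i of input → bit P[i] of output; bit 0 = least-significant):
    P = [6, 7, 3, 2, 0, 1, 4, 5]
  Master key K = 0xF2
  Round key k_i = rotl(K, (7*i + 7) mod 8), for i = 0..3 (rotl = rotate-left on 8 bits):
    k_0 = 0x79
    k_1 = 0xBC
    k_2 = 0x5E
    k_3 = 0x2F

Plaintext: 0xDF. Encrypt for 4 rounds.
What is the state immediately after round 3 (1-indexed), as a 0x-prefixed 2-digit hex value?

0xB3

s_0 = plaintext = 0xDF
s_1 = Round(s_0, k_0) = 0xAE
s_2 = Round(s_1, k_1) = 0x9C
s_3 = Round(s_2, k_2) = 0xB3
s_4 = Round(s_3, k_3) = 0x77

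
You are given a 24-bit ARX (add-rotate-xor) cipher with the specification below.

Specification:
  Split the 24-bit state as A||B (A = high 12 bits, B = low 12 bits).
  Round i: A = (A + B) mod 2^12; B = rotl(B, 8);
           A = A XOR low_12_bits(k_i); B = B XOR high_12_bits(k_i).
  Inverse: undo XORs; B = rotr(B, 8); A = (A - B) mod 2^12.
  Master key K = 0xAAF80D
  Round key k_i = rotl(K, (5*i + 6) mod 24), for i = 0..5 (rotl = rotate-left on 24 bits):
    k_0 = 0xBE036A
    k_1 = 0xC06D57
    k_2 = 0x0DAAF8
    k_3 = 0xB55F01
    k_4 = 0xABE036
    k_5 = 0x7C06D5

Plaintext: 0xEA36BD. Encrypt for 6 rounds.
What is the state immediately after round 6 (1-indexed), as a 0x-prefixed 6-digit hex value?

0xC1229C

s_0 = plaintext = 0xEA36BD
s_1 = Round(s_0, k_0) = 0x60A68B
s_2 = Round(s_1, k_1) = 0x1C276E
s_3 = Round(s_2, k_2) = 0x3C8EAC
s_4 = Round(s_3, k_3) = 0xD757BF
s_5 = Round(s_4, k_4) = 0x5025C5
s_6 = Round(s_5, k_5) = 0xC1229C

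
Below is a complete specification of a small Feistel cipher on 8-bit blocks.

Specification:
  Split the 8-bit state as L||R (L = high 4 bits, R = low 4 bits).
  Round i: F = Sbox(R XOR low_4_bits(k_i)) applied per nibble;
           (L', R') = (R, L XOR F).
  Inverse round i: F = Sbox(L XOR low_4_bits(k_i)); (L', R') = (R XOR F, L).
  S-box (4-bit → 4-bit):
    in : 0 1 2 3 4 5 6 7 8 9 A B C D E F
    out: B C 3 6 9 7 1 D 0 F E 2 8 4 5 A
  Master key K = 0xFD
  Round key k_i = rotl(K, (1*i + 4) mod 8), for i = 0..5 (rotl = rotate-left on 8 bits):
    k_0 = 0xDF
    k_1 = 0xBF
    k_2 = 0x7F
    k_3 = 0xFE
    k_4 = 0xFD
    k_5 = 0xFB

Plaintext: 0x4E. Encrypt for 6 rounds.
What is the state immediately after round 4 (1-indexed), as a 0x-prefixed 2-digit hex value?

0x06

s_0 = plaintext = 0x4E
s_1 = Round(s_0, k_0) = 0xE8
s_2 = Round(s_1, k_1) = 0x83
s_3 = Round(s_2, k_2) = 0x30
s_4 = Round(s_3, k_3) = 0x06
s_5 = Round(s_4, k_4) = 0x62
s_6 = Round(s_5, k_5) = 0x29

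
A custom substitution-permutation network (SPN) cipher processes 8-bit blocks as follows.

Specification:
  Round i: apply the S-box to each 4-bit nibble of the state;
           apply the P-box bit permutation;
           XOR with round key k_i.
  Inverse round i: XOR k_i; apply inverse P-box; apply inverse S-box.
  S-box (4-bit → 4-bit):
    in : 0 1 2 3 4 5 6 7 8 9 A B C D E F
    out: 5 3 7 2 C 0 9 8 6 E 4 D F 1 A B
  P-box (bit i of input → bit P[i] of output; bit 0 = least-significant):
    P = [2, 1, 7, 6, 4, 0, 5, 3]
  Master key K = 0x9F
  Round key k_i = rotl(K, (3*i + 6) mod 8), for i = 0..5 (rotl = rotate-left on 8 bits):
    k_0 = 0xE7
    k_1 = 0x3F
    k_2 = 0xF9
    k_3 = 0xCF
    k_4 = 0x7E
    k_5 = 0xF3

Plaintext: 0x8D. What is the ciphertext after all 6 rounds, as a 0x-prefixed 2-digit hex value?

0x14

s_0 = plaintext = 0x8D
s_1 = Round(s_0, k_0) = 0xC2
s_2 = Round(s_1, k_1) = 0x80
s_3 = Round(s_2, k_2) = 0x5C
s_4 = Round(s_3, k_3) = 0x09
s_5 = Round(s_4, k_4) = 0x8C
s_6 = Round(s_5, k_5) = 0x14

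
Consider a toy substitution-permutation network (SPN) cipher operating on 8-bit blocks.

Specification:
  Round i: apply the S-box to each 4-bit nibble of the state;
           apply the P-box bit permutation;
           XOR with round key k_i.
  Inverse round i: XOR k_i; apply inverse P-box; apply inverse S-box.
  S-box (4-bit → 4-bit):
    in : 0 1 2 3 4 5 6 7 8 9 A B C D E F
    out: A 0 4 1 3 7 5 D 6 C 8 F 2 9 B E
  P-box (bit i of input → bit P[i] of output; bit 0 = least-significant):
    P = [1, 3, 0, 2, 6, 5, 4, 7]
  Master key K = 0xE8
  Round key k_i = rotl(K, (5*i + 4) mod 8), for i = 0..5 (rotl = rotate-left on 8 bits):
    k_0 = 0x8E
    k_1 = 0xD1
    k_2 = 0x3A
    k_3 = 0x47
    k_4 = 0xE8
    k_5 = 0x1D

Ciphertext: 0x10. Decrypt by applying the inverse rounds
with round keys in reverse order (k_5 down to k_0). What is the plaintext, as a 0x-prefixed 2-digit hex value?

s_0 = ciphertext = 0x10
s_1 = InvRound(s_0, k_5) = 0x1F
s_2 = InvRound(s_1, k_4) = 0xB7
s_3 = InvRound(s_2, k_3) = 0xB1
s_4 = InvRound(s_3, k_2) = 0xA5
s_5 = InvRound(s_4, k_1) = 0x5A
s_6 = InvRound(s_5, k_0) = 0x7A

0x7A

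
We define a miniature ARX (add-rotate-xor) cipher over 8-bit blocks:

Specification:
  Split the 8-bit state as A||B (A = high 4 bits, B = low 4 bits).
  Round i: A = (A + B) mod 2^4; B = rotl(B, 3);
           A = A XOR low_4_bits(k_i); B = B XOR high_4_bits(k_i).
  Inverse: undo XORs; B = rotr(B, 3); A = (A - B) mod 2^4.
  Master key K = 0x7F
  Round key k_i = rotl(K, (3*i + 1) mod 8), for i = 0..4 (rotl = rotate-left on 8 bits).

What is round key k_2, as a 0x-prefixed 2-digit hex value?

0xBF

K = 0x7F
k_0 = rotl(K, (3*0+1) mod 8) = rotl(K, 1) = 0xFE
k_1 = rotl(K, (3*1+1) mod 8) = rotl(K, 4) = 0xF7
k_2 = rotl(K, (3*2+1) mod 8) = rotl(K, 7) = 0xBF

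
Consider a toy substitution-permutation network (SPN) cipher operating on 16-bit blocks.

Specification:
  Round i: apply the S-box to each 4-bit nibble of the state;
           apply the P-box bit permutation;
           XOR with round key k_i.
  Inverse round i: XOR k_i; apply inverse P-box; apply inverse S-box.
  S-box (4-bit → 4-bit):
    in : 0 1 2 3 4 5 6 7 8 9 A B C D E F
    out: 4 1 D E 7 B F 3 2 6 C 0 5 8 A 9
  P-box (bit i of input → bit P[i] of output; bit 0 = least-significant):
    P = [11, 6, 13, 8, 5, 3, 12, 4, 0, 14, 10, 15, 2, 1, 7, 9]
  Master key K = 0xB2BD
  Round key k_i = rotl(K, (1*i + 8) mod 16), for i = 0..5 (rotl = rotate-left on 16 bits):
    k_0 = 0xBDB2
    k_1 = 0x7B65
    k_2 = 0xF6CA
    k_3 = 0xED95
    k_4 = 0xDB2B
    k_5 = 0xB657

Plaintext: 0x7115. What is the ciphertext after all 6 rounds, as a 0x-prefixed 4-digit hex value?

0x9BE7

s_0 = plaintext = 0x7115
s_1 = Round(s_0, k_0) = 0xB4D5
s_2 = Round(s_1, k_1) = 0x3634
s_3 = Round(s_2, k_2) = 0x0811
s_4 = Round(s_3, k_3) = 0xA535
s_5 = Round(s_4, k_4) = 0x00F2
s_6 = Round(s_5, k_5) = 0x9BE7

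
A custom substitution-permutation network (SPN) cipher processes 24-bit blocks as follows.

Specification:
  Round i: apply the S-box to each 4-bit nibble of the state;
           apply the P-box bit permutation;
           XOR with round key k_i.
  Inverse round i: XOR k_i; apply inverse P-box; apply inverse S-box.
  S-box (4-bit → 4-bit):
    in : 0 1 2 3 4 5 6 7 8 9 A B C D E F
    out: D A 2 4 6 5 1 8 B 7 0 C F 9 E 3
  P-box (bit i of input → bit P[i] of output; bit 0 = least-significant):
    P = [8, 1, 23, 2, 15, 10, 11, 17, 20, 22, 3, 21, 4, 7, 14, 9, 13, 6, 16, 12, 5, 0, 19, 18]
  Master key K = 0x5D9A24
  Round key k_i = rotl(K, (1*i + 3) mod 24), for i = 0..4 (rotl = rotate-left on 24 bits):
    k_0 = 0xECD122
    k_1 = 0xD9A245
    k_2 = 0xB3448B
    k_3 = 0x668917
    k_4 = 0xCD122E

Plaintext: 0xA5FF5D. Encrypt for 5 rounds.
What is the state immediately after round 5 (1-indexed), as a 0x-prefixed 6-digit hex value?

0x9239BC

s_0 = plaintext = 0xA5FF5D
s_1 = Round(s_0, k_0) = 0xBD78B6
s_2 = Round(s_1, k_1) = 0xA79945
s_3 = Round(s_2, k_2) = 0x631913
s_4 = Round(s_3, k_3) = 0xB58FBF
s_5 = Round(s_4, k_4) = 0x9239BC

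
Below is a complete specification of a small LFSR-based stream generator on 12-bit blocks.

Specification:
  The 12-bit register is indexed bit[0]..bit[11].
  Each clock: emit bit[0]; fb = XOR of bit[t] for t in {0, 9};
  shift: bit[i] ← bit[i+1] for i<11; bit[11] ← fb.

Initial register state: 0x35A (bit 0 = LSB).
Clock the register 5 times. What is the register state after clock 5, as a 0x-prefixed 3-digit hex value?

0x19A

reg_0 = 0x35A
clock 1: out=0, reg = 0x9AD
clock 2: out=1, reg = 0xCD6
clock 3: out=0, reg = 0x66B
clock 4: out=1, reg = 0x335
clock 5: out=1, reg = 0x19A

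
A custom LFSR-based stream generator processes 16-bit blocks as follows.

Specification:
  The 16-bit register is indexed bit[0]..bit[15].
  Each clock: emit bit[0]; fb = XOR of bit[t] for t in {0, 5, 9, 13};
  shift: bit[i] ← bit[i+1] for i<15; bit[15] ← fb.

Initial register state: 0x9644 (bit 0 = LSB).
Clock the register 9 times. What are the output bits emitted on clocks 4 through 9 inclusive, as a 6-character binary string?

reg_0 = 0x9644
clock 1: out=0, reg = 0xCB22
clock 2: out=0, reg = 0x6591
clock 3: out=1, reg = 0x32C8
clock 4: out=0, reg = 0x1964
clock 5: out=0, reg = 0x8CB2
clock 6: out=0, reg = 0xC659
clock 7: out=1, reg = 0x632C
clock 8: out=0, reg = 0xB196
clock 9: out=0, reg = 0xD8CB

000100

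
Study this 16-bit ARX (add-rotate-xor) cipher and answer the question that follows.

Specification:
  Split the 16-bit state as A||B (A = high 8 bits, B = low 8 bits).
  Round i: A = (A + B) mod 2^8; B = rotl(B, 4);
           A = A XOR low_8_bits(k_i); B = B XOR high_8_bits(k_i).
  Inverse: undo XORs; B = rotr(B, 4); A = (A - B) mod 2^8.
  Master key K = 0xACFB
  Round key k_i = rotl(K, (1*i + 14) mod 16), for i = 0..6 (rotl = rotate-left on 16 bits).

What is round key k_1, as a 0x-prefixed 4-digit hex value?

0xD67D

K = 0xACFB
k_0 = rotl(K, (1*0+14) mod 16) = rotl(K, 14) = 0xEB3E
k_1 = rotl(K, (1*1+14) mod 16) = rotl(K, 15) = 0xD67D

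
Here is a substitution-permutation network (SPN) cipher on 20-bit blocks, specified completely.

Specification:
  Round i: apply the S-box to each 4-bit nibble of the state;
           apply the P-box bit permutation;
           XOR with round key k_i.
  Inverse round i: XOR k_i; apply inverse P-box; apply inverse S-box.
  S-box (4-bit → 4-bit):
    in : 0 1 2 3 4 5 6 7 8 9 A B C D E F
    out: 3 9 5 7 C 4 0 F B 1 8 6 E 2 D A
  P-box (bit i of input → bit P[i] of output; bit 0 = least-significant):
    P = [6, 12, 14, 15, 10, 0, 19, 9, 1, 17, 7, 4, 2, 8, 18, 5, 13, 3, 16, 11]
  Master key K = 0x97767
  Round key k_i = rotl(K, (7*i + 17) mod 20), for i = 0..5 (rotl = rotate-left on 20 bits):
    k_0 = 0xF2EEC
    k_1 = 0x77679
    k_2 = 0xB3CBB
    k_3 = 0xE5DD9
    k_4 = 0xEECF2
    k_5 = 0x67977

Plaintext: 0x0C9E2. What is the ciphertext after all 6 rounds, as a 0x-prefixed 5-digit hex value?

s_0 = plaintext = 0x0C9E2
s_1 = Round(s_0, k_0) = 0x34986
s_2 = Round(s_1, k_1) = 0x25052
s_3 = Round(s_2, k_2) = 0x45CF9
s_4 = Round(s_3, k_3) = 0x95708
s_5 = Round(s_4, k_4) = 0x85821
s_6 = Round(s_5, k_5) = 0x8D52D

0x8D52D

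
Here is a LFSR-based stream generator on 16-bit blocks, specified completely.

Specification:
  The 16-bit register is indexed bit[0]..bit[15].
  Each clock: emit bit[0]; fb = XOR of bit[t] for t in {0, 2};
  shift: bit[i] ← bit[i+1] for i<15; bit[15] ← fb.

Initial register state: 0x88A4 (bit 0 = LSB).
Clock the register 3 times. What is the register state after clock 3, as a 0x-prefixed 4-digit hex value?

0xB114

reg_0 = 0x88A4
clock 1: out=0, reg = 0xC452
clock 2: out=0, reg = 0x6229
clock 3: out=1, reg = 0xB114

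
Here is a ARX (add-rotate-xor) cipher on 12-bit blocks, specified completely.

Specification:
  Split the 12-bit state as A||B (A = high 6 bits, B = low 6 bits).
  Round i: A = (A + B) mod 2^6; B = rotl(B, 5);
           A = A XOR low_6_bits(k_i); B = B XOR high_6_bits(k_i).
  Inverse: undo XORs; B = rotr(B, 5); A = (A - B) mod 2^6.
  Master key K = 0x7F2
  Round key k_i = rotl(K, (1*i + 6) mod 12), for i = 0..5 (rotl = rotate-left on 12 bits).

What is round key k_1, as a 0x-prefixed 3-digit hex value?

K = 0x7F2
k_0 = rotl(K, (1*0+6) mod 12) = rotl(K, 6) = 0xC9F
k_1 = rotl(K, (1*1+6) mod 12) = rotl(K, 7) = 0x93F

0x93F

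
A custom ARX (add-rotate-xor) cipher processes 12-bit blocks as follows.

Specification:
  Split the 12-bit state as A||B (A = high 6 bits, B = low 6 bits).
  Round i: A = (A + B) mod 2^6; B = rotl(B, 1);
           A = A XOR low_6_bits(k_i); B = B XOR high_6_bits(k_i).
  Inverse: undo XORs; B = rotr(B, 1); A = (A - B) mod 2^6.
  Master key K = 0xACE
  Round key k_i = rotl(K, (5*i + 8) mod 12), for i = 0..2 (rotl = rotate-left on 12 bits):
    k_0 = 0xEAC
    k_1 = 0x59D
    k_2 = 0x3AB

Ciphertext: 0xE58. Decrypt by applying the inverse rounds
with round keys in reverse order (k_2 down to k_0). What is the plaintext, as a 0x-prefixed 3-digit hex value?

s_0 = ciphertext = 0xE58
s_1 = InvRound(s_0, k_2) = 0x1CB
s_2 = InvRound(s_1, k_1) = 0xB2E
s_3 = InvRound(s_2, k_0) = 0xD8A

0xD8A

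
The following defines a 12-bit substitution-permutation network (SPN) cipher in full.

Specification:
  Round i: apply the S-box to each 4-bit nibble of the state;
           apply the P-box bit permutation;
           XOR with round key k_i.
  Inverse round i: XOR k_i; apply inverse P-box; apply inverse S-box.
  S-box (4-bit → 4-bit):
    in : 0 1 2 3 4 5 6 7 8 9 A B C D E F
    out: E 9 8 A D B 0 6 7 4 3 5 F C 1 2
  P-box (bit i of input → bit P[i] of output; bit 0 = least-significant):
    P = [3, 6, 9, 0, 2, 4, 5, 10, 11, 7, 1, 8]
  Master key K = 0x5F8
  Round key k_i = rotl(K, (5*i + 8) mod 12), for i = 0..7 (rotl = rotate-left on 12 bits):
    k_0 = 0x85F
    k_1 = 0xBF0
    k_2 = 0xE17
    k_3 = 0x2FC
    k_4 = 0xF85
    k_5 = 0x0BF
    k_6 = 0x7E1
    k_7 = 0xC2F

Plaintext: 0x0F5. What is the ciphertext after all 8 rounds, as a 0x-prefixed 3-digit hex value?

s_0 = plaintext = 0x0F5
s_1 = Round(s_0, k_0) = 0x984
s_2 = Round(s_1, k_1) = 0x9CF
s_3 = Round(s_2, k_2) = 0xA61
s_4 = Round(s_3, k_3) = 0xA75
s_5 = Round(s_4, k_4) = 0x77C
s_6 = Round(s_5, k_5) = 0x244
s_7 = Round(s_6, k_6) = 0x0CC
s_8 = Round(s_7, k_7) = 0xBD0

0xBD0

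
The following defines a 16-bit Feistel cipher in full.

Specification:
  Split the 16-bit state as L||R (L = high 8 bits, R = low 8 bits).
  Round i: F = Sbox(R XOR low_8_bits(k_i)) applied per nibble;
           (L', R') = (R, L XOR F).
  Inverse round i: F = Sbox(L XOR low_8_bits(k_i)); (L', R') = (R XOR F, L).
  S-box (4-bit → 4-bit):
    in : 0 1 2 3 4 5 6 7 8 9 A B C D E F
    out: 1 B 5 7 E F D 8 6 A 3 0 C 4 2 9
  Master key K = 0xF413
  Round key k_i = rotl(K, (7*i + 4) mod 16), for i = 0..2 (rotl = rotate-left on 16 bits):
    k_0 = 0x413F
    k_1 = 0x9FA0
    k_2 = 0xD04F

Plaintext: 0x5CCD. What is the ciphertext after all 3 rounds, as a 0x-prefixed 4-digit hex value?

0x173F

s_0 = plaintext = 0x5CCD
s_1 = Round(s_0, k_0) = 0xCDC9
s_2 = Round(s_1, k_1) = 0xC917
s_3 = Round(s_2, k_2) = 0x173F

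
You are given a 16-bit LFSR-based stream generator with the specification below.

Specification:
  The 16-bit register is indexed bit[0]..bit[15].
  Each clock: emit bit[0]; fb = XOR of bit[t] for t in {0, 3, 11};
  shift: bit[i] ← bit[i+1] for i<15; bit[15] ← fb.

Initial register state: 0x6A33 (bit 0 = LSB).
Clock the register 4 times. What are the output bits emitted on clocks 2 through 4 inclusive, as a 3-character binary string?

reg_0 = 0x6A33
clock 1: out=1, reg = 0x3519
clock 2: out=1, reg = 0x1A8C
clock 3: out=0, reg = 0x0D46
clock 4: out=0, reg = 0x86A3

100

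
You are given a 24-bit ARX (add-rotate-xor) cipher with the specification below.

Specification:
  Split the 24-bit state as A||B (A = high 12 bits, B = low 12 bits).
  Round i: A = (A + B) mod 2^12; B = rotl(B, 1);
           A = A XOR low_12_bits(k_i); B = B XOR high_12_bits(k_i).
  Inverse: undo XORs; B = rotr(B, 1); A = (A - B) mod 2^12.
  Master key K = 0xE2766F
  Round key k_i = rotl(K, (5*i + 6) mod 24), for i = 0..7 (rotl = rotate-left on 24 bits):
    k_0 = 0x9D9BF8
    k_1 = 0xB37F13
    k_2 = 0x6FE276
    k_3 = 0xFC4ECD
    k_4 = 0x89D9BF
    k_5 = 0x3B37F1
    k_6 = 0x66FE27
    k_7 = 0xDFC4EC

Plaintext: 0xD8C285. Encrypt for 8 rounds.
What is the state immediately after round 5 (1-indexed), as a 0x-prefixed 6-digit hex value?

0x2DD86C

s_0 = plaintext = 0xD8C285
s_1 = Round(s_0, k_0) = 0xBE9CD3
s_2 = Round(s_1, k_1) = 0x7AF290
s_3 = Round(s_2, k_2) = 0x8493DE
s_4 = Round(s_3, k_3) = 0x2EA878
s_5 = Round(s_4, k_4) = 0x2DD86C
s_6 = Round(s_5, k_5) = 0xCB836A
s_7 = Round(s_6, k_6) = 0xE050BB
s_8 = Round(s_7, k_7) = 0xA2CC8A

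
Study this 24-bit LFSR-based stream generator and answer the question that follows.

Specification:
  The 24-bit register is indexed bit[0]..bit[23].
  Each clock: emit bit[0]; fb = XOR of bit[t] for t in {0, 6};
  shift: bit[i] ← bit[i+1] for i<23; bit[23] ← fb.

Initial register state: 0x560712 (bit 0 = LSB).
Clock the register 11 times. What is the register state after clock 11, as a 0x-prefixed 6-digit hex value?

reg_0 = 0x560712
clock 1: out=0, reg = 0x2B0389
clock 2: out=1, reg = 0x9581C4
clock 3: out=0, reg = 0xCAC0E2
clock 4: out=0, reg = 0xE56071
clock 5: out=1, reg = 0x72B038
clock 6: out=0, reg = 0x39581C
clock 7: out=0, reg = 0x1CAC0E
clock 8: out=0, reg = 0x0E5607
clock 9: out=1, reg = 0x872B03
clock 10: out=1, reg = 0xC39581
clock 11: out=1, reg = 0xE1CAC0

0xE1CAC0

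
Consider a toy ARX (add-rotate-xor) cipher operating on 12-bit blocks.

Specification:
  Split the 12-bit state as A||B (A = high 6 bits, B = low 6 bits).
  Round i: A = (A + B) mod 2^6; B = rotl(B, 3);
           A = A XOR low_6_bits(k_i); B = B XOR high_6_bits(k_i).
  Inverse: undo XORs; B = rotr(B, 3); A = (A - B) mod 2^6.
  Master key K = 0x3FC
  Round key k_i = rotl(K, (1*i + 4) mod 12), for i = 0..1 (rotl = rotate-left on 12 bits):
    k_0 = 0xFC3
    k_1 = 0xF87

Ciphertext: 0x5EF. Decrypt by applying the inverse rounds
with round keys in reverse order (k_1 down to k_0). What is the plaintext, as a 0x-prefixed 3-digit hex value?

0x5EE

s_0 = ciphertext = 0x5EF
s_1 = InvRound(s_0, k_1) = 0x18A
s_2 = InvRound(s_1, k_0) = 0x5EE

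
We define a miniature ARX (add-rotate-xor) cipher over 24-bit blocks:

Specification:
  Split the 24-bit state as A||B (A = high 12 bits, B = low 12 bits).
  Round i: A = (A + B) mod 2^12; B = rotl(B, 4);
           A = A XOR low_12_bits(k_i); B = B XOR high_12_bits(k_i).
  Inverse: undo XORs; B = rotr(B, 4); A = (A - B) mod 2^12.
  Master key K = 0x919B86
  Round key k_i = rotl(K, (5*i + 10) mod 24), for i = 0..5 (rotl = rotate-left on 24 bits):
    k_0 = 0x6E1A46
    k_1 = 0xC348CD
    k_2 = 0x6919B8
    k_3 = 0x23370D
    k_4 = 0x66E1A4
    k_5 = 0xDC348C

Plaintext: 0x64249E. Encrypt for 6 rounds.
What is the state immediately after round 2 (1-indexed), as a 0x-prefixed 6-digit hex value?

s_0 = plaintext = 0x64249E
s_1 = Round(s_0, k_0) = 0x0A6F05
s_2 = Round(s_1, k_1) = 0x766C6B
s_3 = Round(s_2, k_2) = 0xA6902D
s_4 = Round(s_3, k_3) = 0xD9B0E3
s_5 = Round(s_4, k_4) = 0xFDA85E
s_6 = Round(s_5, k_5) = 0xCB482B

0x766C6B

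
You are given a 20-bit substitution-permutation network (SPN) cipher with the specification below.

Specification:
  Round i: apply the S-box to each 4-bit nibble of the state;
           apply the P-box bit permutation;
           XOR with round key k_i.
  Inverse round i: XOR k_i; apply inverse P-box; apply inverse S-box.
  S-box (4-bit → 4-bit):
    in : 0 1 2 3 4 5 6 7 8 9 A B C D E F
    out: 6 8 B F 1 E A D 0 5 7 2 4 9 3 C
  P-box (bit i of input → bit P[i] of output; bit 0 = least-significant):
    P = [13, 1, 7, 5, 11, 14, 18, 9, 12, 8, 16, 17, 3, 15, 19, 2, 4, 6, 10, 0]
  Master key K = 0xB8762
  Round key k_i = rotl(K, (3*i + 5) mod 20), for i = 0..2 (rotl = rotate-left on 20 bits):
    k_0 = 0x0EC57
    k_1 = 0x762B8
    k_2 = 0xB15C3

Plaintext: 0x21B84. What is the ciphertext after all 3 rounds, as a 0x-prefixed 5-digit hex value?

s_0 = plaintext = 0x21B84
s_1 = Round(s_0, k_0) = 0x0CD02
s_2 = Round(s_1, k_1) = 0x916DA
s_3 = Round(s_2, k_2) = 0x93A55

0x93A55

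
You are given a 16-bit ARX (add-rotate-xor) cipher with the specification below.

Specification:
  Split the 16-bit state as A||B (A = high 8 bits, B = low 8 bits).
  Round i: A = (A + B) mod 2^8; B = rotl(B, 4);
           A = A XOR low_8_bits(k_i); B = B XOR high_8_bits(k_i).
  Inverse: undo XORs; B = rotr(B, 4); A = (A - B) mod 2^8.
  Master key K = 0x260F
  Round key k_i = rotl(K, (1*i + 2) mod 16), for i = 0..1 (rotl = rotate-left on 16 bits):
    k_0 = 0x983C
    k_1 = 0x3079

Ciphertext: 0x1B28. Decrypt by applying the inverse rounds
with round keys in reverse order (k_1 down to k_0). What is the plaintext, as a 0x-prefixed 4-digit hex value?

0x4C91

s_0 = ciphertext = 0x1B28
s_1 = InvRound(s_0, k_1) = 0xE181
s_2 = InvRound(s_1, k_0) = 0x4C91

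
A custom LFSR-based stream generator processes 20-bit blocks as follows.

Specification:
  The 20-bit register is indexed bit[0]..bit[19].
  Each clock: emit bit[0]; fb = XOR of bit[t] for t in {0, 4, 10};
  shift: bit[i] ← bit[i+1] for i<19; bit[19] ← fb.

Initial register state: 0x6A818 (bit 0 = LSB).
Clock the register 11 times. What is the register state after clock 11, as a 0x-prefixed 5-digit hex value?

reg_0 = 0x6A818
clock 1: out=0, reg = 0xB540C
clock 2: out=0, reg = 0xDAA06
clock 3: out=0, reg = 0x6D503
clock 4: out=1, reg = 0x36A81
clock 5: out=1, reg = 0x9B540
clock 6: out=0, reg = 0xCDAA0
clock 7: out=0, reg = 0x66D50
clock 8: out=0, reg = 0x336A8
clock 9: out=0, reg = 0x99B54
clock 10: out=0, reg = 0xCCDAA
clock 11: out=0, reg = 0xE66D5

0xE66D5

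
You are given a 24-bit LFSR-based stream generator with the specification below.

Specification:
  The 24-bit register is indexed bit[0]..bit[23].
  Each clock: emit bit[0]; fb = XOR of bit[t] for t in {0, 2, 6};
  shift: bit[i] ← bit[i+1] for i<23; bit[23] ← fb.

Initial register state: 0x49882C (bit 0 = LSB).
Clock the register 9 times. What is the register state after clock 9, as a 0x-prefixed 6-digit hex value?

0x03A4C4

reg_0 = 0x49882C
clock 1: out=0, reg = 0xA4C416
clock 2: out=0, reg = 0xD2620B
clock 3: out=1, reg = 0xE93105
clock 4: out=1, reg = 0x749882
clock 5: out=0, reg = 0x3A4C41
clock 6: out=1, reg = 0x1D2620
clock 7: out=0, reg = 0x0E9310
clock 8: out=0, reg = 0x074988
clock 9: out=0, reg = 0x03A4C4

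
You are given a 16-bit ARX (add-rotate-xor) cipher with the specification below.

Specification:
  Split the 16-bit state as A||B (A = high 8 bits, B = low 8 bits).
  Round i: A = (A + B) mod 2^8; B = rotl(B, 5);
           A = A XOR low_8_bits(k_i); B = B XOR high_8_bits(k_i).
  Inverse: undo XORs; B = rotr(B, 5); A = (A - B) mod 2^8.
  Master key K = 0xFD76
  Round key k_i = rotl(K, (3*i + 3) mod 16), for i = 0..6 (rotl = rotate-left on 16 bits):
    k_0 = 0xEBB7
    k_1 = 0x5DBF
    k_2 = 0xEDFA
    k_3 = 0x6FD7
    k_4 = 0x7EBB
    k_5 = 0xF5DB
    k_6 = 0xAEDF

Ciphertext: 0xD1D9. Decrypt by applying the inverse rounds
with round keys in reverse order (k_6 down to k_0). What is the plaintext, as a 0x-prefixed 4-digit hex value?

0x9023

s_0 = ciphertext = 0xD1D9
s_1 = InvRound(s_0, k_6) = 0x53BB
s_2 = InvRound(s_1, k_5) = 0x1672
s_3 = InvRound(s_2, k_4) = 0x4D60
s_4 = InvRound(s_3, k_3) = 0x2278
s_5 = InvRound(s_4, k_2) = 0x2CAC
s_6 = InvRound(s_5, k_1) = 0x048F
s_7 = InvRound(s_6, k_0) = 0x9023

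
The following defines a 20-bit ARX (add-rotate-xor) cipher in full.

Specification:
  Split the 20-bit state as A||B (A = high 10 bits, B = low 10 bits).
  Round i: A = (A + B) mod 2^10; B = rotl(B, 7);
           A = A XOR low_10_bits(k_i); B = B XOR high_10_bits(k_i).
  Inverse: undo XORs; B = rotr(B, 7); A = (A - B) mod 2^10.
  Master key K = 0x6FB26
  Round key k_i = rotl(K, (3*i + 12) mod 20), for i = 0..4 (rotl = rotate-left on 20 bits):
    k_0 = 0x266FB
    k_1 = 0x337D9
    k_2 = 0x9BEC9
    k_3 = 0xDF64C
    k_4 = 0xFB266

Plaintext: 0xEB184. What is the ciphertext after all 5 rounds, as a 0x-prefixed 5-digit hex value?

s_0 = plaintext = 0xEB184
s_1 = Round(s_0, k_0) = 0xF2EA9
s_2 = Round(s_1, k_1) = 0x6B418
s_3 = Round(s_2, k_2) = 0xC326C
s_4 = Round(s_3, k_3) = 0xCD130
s_5 = Round(s_4, k_4) = 0x80BCA

0x80BCA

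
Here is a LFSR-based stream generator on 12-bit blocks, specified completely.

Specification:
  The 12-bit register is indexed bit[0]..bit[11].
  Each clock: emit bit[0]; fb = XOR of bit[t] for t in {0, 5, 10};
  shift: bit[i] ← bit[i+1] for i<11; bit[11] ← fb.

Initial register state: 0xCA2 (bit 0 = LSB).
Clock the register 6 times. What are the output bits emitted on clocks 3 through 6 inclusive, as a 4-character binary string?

0001

reg_0 = 0xCA2
clock 1: out=0, reg = 0x651
clock 2: out=1, reg = 0x328
clock 3: out=0, reg = 0x994
clock 4: out=0, reg = 0x4CA
clock 5: out=0, reg = 0xA65
clock 6: out=1, reg = 0x532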